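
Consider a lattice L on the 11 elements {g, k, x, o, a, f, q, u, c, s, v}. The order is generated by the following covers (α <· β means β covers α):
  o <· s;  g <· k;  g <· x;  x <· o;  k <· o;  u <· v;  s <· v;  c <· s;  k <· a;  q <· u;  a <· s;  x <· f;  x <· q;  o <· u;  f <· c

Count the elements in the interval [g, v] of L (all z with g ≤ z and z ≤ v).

11

The interval [g, v] = {a, c, f, g, k, o, q, s, u, v, x}, which has 11 elements.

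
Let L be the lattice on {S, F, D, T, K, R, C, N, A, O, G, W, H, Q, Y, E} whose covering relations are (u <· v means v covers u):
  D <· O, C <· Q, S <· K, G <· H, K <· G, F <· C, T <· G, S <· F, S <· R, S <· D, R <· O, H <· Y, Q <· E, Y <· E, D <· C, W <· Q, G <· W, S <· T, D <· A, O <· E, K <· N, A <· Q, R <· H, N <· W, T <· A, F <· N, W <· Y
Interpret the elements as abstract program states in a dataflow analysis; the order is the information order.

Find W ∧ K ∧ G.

K

Common lower bounds of {W, K, G}: K, S.
The greatest among these is K.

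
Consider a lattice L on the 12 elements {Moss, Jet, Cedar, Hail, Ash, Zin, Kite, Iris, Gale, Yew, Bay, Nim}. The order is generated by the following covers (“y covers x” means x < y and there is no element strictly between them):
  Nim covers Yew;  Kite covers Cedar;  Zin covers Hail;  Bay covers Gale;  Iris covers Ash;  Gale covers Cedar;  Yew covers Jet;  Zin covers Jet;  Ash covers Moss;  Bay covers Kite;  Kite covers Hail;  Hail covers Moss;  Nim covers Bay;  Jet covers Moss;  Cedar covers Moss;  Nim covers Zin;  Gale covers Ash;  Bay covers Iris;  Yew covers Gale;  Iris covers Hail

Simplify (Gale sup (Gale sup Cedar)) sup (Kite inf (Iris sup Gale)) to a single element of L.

Bay

Gale ∨ Cedar = Gale
Gale ∨ Gale = Gale
Iris ∨ Gale = Bay
Kite ∧ Bay = Kite
Gale ∨ Kite = Bay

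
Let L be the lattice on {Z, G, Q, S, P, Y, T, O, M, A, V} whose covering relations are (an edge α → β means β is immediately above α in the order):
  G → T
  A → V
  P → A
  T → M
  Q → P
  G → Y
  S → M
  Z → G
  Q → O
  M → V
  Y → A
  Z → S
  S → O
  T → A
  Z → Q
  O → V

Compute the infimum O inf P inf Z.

Common lower bounds of {O, P, Z}: Z.
The greatest among these is Z.

Z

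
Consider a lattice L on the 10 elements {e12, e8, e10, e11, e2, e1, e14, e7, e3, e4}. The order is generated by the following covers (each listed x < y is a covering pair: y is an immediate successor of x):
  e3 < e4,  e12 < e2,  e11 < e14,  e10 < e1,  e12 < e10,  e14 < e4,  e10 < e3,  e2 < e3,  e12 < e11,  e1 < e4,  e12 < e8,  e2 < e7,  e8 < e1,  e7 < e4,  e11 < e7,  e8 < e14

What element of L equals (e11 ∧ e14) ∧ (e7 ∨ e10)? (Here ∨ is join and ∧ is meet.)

e11 ∧ e14 = e11
e7 ∨ e10 = e4
e11 ∧ e4 = e11

e11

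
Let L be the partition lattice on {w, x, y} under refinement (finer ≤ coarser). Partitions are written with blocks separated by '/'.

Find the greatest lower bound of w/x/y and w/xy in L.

w/x/y

The meet (common refinement) of w/x/y and w/xy intersects blocks pairwise, giving w/x/y.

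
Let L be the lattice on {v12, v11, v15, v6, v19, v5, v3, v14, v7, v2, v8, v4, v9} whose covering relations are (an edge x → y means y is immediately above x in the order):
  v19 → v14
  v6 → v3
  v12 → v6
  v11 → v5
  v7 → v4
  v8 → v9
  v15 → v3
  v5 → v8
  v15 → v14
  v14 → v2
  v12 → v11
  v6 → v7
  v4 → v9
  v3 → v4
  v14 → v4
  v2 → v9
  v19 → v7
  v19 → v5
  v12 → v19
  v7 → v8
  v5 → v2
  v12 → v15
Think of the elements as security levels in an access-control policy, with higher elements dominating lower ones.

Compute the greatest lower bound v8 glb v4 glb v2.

v19

Common lower bounds of {v8, v4, v2}: v12, v19.
The greatest among these is v19.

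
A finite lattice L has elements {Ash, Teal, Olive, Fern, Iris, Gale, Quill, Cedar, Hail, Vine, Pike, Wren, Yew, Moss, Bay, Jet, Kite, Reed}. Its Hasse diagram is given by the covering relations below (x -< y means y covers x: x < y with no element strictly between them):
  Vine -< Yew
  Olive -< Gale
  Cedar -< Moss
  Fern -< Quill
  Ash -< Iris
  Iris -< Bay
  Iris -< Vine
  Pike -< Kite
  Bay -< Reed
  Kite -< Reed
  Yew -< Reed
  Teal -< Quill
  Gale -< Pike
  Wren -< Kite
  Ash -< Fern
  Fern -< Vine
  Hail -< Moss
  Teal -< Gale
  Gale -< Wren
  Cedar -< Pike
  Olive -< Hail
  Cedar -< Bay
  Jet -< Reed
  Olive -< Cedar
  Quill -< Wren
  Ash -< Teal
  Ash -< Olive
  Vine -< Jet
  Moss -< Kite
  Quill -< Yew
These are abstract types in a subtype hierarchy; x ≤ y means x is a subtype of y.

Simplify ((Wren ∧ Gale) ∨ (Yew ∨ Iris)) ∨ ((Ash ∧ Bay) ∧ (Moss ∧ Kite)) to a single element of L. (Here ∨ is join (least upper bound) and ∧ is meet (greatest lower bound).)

Reed

Wren ∧ Gale = Gale
Yew ∨ Iris = Yew
Gale ∨ Yew = Reed
Ash ∧ Bay = Ash
Moss ∧ Kite = Moss
Ash ∧ Moss = Ash
Reed ∨ Ash = Reed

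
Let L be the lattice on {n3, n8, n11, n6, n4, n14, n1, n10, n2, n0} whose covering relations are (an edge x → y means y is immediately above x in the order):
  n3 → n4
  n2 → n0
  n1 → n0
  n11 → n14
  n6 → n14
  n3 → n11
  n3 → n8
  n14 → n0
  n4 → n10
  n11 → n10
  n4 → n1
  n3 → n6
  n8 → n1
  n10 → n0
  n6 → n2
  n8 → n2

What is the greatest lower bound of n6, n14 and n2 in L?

Common lower bounds of {n6, n14, n2}: n3, n6.
The greatest among these is n6.

n6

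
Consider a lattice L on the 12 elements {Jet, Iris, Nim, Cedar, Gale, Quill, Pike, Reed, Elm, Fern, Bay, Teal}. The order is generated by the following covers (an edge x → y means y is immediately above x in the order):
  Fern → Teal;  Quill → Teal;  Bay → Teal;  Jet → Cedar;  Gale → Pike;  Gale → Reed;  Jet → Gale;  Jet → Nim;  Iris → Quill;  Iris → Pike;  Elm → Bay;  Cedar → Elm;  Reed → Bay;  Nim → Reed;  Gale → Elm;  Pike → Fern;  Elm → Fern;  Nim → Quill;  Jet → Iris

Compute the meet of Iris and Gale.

Common lower bounds of {Iris, Gale}: Jet.
The greatest among these is Jet.

Jet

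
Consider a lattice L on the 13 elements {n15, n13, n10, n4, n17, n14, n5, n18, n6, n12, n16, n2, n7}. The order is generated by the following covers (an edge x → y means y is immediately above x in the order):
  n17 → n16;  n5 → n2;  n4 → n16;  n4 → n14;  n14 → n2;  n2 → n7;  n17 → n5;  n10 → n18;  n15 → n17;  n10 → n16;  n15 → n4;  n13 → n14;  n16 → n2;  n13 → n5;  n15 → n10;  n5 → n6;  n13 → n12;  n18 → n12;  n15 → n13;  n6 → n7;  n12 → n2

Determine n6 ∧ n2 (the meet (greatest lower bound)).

n5

Common lower bounds of {n6, n2}: n13, n15, n17, n5.
The greatest among these is n5.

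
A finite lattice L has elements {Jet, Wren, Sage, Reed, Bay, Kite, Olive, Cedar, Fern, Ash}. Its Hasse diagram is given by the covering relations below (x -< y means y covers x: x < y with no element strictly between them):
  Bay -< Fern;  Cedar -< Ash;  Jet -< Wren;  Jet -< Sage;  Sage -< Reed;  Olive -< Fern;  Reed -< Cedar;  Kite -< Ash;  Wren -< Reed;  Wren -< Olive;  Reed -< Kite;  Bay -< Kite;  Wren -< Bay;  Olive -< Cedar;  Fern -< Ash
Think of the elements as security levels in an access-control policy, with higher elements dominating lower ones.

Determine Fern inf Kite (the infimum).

Bay

Common lower bounds of {Fern, Kite}: Bay, Jet, Wren.
The greatest among these is Bay.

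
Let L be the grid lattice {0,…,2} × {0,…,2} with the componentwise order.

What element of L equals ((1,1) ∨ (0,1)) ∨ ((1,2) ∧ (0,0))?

(1,1) ∨ (0,1) = (1,1)
(1,2) ∧ (0,0) = (0,0)
(1,1) ∨ (0,0) = (1,1)

(1,1)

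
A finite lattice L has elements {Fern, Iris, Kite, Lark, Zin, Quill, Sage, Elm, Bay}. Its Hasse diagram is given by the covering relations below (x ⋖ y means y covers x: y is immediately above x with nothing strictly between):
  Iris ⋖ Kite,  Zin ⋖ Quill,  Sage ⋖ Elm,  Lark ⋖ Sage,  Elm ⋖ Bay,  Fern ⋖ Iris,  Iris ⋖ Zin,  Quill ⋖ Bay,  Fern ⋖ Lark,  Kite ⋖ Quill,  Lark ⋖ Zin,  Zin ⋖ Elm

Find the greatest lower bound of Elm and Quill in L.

Zin

Common lower bounds of {Elm, Quill}: Fern, Iris, Lark, Zin.
The greatest among these is Zin.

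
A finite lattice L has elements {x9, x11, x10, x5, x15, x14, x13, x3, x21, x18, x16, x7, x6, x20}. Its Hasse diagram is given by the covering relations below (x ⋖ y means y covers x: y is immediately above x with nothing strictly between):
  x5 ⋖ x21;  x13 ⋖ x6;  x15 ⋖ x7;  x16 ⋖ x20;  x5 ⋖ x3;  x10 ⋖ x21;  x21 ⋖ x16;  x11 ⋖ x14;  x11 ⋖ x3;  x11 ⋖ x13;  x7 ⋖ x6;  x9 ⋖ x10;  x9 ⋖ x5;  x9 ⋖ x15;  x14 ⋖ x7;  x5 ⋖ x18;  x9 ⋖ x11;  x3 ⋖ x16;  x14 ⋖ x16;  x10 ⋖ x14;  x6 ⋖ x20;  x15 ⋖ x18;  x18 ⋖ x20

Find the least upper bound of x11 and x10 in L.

Common upper bounds of {x11, x10}: x14, x16, x20, x6, x7.
The least among these is x14.

x14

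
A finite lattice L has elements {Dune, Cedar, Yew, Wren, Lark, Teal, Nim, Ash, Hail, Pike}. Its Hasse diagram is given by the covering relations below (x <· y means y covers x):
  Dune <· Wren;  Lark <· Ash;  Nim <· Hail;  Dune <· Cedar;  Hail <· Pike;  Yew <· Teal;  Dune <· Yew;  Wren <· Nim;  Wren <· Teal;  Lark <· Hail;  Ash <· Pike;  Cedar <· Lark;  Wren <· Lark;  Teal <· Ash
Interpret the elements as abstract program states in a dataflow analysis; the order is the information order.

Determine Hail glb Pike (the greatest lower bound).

Hail

Common lower bounds of {Hail, Pike}: Cedar, Dune, Hail, Lark, Nim, Wren.
The greatest among these is Hail.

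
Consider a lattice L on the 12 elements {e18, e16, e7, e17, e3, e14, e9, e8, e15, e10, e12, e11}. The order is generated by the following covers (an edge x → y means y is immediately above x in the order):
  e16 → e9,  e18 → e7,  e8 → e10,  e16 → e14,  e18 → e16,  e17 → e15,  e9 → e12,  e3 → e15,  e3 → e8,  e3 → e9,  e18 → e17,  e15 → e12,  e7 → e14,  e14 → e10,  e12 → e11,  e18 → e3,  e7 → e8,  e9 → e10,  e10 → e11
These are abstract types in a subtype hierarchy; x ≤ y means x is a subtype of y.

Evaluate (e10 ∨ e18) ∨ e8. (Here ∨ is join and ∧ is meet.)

e10 ∨ e18 = e10
e10 ∨ e8 = e10

e10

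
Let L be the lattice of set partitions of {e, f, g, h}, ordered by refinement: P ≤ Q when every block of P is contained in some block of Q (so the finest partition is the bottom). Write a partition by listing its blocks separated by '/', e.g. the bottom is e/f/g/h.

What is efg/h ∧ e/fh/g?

e/f/g/h

The meet (common refinement) of efg/h and e/fh/g intersects blocks pairwise, giving e/f/g/h.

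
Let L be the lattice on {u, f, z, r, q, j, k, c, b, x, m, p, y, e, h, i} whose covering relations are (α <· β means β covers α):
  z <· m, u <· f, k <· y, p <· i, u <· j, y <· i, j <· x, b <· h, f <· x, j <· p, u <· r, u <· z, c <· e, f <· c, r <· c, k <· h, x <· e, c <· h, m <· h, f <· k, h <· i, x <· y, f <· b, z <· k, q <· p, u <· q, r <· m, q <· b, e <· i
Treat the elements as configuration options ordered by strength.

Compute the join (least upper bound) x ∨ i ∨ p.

i

Common upper bounds of {x, i, p}: i.
The least among these is i.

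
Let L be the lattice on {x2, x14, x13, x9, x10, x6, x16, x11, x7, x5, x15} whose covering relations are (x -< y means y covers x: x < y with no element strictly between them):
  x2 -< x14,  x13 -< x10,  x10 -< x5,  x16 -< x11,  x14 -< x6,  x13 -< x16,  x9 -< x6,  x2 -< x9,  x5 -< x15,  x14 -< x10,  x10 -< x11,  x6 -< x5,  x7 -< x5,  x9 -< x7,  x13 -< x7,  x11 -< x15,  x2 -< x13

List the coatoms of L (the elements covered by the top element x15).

The coatoms are exactly the elements covered by x15: x11, x5.

x11, x5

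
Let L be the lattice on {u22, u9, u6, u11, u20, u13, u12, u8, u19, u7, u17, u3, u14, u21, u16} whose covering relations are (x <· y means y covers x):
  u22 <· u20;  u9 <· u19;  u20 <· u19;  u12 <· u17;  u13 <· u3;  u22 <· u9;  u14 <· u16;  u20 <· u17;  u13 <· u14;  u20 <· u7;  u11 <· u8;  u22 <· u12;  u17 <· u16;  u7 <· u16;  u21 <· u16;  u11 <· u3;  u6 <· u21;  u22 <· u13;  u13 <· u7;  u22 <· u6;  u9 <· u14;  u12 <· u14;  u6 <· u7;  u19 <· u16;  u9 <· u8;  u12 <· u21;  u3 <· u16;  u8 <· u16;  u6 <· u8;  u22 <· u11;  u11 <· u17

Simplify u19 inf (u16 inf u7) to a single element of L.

u16 ∧ u7 = u7
u19 ∧ u7 = u20

u20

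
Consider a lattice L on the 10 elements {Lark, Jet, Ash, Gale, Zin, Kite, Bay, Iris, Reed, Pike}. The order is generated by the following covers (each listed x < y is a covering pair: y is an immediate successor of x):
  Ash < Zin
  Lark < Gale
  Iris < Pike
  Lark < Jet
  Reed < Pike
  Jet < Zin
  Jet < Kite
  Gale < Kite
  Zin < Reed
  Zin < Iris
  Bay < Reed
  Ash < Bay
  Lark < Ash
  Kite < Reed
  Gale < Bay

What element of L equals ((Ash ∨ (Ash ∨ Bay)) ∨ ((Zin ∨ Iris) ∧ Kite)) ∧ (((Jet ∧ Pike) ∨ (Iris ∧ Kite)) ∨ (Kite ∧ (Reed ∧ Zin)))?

Jet

Ash ∨ Bay = Bay
Ash ∨ Bay = Bay
Zin ∨ Iris = Iris
Iris ∧ Kite = Jet
Bay ∨ Jet = Reed
Jet ∧ Pike = Jet
Iris ∧ Kite = Jet
Jet ∨ Jet = Jet
Reed ∧ Zin = Zin
Kite ∧ Zin = Jet
Jet ∨ Jet = Jet
Reed ∧ Jet = Jet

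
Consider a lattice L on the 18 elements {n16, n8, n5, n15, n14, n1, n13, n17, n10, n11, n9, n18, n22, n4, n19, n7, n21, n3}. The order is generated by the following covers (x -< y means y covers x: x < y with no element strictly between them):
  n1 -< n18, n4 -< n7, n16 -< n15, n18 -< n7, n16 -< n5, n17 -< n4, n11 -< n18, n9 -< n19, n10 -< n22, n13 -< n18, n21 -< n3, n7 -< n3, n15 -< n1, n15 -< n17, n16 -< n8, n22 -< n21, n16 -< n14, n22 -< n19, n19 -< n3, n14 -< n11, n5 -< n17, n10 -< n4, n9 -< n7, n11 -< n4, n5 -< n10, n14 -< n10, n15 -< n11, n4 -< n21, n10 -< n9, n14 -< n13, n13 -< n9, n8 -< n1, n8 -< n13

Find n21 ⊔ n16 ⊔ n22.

Common upper bounds of {n21, n16, n22}: n21, n3.
The least among these is n21.

n21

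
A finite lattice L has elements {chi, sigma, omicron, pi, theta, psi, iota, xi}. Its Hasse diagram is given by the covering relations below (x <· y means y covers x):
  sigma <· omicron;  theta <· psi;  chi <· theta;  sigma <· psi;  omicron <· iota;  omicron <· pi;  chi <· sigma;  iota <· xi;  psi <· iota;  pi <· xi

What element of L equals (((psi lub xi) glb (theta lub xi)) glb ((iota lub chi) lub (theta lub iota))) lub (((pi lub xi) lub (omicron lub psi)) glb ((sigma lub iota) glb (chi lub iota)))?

iota

psi ∨ xi = xi
theta ∨ xi = xi
xi ∧ xi = xi
iota ∨ chi = iota
theta ∨ iota = iota
iota ∨ iota = iota
xi ∧ iota = iota
pi ∨ xi = xi
omicron ∨ psi = iota
xi ∨ iota = xi
sigma ∨ iota = iota
chi ∨ iota = iota
iota ∧ iota = iota
xi ∧ iota = iota
iota ∨ iota = iota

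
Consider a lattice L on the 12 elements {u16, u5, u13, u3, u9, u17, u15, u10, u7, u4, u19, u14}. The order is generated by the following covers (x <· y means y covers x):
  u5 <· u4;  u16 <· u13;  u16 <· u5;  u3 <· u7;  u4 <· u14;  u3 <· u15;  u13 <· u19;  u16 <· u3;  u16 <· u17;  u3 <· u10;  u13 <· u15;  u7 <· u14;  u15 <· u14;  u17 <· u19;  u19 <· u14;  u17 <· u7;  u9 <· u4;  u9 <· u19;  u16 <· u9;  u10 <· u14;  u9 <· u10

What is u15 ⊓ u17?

u16

Common lower bounds of {u15, u17}: u16.
The greatest among these is u16.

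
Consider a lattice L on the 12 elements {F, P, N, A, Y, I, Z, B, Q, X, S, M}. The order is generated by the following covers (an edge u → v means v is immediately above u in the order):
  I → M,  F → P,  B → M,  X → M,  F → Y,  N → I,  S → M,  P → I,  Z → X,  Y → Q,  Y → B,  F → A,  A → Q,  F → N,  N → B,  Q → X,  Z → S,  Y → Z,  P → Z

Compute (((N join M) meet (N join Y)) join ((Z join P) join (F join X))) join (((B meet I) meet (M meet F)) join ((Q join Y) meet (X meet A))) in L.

N ∨ M = M
N ∨ Y = B
M ∧ B = B
Z ∨ P = Z
F ∨ X = X
Z ∨ X = X
B ∨ X = M
B ∧ I = N
M ∧ F = F
N ∧ F = F
Q ∨ Y = Q
X ∧ A = A
Q ∧ A = A
F ∨ A = A
M ∨ A = M

M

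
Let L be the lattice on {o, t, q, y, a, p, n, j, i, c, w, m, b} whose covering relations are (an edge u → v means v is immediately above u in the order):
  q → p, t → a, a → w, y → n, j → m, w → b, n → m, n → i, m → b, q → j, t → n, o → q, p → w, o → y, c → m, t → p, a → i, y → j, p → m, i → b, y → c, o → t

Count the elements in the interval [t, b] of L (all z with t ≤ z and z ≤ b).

The interval [t, b] = {a, b, i, m, n, p, t, w}, which has 8 elements.

8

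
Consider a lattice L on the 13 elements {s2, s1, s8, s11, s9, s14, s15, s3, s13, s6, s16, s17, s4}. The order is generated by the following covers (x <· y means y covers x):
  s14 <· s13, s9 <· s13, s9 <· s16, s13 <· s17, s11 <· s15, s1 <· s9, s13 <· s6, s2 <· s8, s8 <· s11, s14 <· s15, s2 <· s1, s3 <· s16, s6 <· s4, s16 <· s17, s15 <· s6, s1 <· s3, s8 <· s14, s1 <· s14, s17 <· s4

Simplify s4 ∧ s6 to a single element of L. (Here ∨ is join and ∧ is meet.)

s6

s4 ∧ s6 = s6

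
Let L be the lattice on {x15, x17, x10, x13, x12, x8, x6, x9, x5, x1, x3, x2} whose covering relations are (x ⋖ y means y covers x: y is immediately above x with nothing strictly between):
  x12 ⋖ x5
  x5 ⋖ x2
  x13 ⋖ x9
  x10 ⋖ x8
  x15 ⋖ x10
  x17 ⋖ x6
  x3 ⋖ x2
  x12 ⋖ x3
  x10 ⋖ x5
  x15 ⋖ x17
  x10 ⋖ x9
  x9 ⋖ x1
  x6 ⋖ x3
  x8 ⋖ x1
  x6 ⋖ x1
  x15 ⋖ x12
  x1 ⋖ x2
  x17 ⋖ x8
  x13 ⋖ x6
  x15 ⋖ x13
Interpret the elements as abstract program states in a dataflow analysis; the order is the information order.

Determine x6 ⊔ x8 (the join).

x1

Common upper bounds of {x6, x8}: x1, x2.
The least among these is x1.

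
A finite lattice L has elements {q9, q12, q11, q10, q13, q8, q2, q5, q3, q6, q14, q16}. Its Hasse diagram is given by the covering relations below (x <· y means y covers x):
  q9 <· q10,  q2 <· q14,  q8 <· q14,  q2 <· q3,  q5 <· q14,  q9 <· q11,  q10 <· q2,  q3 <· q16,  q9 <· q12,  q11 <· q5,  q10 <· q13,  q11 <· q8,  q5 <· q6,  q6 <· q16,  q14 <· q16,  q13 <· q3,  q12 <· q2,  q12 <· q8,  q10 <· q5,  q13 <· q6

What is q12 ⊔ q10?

q2

Common upper bounds of {q12, q10}: q14, q16, q2, q3.
The least among these is q2.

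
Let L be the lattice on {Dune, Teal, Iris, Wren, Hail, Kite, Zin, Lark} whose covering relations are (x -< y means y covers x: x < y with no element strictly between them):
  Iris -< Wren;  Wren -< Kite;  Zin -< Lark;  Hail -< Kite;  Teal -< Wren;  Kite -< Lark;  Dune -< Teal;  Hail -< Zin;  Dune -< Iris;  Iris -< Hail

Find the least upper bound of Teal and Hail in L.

Kite

Common upper bounds of {Teal, Hail}: Kite, Lark.
The least among these is Kite.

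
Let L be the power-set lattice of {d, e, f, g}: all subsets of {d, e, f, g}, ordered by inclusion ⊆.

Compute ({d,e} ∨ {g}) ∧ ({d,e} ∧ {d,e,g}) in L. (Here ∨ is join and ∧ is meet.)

{d,e} ∨ {g} = {d,e,g}
{d,e} ∧ {d,e,g} = {d,e}
{d,e,g} ∧ {d,e} = {d,e}

{d,e}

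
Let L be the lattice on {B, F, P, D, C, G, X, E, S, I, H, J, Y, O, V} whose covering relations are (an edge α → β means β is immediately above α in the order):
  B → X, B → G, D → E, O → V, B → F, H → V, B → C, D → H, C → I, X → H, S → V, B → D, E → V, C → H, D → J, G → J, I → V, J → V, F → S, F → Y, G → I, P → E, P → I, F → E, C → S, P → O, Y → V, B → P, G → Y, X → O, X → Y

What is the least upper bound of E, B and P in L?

E

Common upper bounds of {E, B, P}: E, V.
The least among these is E.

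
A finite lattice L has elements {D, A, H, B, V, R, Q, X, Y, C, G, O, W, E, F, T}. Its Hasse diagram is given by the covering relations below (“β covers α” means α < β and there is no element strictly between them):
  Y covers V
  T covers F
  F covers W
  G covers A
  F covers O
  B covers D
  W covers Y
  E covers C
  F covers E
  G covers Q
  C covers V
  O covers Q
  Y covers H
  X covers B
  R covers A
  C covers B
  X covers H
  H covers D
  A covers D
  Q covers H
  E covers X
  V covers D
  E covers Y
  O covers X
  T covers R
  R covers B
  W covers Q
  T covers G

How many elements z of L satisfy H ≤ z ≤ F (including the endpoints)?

8

The interval [H, F] = {E, F, H, O, Q, W, X, Y}, which has 8 elements.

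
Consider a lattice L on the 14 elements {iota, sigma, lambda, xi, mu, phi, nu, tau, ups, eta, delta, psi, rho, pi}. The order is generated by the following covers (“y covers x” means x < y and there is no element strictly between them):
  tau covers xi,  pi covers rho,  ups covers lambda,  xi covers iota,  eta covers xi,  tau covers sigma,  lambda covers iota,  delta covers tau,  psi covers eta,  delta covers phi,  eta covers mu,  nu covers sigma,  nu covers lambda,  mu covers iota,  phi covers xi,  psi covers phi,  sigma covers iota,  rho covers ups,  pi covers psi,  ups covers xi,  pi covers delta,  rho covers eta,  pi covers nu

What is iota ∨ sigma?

Common upper bounds of {iota, sigma}: delta, nu, pi, sigma, tau.
The least among these is sigma.

sigma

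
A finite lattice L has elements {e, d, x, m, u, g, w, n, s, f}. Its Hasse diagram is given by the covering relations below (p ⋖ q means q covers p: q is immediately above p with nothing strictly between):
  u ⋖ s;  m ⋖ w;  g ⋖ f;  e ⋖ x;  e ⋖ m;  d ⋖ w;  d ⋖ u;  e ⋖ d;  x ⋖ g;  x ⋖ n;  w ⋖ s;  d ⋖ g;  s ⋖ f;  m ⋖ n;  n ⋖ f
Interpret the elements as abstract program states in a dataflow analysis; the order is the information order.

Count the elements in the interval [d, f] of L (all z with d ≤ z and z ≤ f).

6

The interval [d, f] = {d, f, g, s, u, w}, which has 6 elements.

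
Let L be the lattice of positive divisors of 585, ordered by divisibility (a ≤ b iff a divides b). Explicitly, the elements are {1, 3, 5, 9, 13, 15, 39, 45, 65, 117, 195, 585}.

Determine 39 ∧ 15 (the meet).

In the divisibility order, the meet is the greatest common divisor: gcd(39, 15) = 3.

3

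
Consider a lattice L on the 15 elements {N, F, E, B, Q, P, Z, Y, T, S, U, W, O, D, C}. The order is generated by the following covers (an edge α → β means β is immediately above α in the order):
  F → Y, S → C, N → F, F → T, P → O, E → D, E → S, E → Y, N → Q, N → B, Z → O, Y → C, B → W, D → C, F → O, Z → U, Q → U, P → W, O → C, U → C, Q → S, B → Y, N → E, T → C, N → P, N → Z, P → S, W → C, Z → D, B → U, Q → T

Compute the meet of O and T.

Common lower bounds of {O, T}: F, N.
The greatest among these is F.

F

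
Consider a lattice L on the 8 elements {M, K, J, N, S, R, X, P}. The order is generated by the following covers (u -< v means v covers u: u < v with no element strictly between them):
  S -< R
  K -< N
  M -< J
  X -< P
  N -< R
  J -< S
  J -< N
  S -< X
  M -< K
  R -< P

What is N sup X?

Common upper bounds of {N, X}: P.
The least among these is P.

P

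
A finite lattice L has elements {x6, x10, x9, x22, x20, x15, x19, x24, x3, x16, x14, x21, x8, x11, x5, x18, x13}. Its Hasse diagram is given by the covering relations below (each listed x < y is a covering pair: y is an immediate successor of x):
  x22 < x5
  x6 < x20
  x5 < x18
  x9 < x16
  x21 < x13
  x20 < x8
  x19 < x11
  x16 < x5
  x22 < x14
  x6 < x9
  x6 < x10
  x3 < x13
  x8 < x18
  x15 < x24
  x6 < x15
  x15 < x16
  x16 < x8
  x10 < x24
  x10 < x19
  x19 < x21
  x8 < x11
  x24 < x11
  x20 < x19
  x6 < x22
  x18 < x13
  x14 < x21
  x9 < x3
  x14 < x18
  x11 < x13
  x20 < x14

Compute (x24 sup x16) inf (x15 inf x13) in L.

x15

x24 ∨ x16 = x11
x15 ∧ x13 = x15
x11 ∧ x15 = x15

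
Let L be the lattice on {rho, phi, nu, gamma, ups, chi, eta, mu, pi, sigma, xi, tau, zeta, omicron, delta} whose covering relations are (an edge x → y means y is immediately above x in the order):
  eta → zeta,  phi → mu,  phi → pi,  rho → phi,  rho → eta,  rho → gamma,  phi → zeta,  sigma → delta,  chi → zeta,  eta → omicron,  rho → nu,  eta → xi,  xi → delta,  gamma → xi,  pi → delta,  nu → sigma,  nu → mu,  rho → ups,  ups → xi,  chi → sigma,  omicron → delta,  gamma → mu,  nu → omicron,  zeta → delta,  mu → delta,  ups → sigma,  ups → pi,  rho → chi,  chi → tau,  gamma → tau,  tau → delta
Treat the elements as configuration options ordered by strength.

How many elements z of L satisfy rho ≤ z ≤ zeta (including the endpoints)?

The interval [rho, zeta] = {chi, eta, phi, rho, zeta}, which has 5 elements.

5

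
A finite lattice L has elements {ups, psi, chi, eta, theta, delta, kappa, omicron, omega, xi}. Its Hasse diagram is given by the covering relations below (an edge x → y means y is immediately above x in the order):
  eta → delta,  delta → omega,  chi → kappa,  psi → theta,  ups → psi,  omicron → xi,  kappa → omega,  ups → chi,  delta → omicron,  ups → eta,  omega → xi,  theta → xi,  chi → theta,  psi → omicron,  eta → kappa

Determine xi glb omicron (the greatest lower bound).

Common lower bounds of {xi, omicron}: delta, eta, omicron, psi, ups.
The greatest among these is omicron.

omicron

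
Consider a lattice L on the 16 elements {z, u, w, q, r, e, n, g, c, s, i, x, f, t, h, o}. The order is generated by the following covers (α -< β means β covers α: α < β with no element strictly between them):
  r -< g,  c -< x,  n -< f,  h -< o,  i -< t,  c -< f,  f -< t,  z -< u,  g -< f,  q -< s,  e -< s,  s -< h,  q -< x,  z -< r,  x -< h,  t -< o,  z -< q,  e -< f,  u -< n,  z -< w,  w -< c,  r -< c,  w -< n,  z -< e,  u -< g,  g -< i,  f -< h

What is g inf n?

Common lower bounds of {g, n}: u, z.
The greatest among these is u.

u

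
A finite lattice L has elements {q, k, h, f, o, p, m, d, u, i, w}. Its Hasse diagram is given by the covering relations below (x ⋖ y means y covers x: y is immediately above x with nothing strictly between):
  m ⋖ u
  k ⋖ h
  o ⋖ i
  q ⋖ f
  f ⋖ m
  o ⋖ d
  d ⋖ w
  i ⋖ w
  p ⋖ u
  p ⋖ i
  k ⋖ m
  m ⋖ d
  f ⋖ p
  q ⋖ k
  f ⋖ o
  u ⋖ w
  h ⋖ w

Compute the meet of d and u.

m

Common lower bounds of {d, u}: f, k, m, q.
The greatest among these is m.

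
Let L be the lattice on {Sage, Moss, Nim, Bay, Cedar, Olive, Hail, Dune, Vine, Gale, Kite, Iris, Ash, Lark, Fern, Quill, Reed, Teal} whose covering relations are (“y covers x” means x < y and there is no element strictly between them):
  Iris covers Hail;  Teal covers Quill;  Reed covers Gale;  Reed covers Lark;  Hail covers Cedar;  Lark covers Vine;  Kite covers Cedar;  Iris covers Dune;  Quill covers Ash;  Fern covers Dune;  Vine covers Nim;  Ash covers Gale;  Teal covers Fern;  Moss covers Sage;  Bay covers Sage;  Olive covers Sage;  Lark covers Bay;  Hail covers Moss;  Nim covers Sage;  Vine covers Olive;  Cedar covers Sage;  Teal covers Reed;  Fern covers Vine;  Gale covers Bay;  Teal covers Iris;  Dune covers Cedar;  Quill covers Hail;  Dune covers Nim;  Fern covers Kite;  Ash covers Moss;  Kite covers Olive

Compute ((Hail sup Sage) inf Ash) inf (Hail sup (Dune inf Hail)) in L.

Hail ∨ Sage = Hail
Hail ∧ Ash = Moss
Dune ∧ Hail = Cedar
Hail ∨ Cedar = Hail
Moss ∧ Hail = Moss

Moss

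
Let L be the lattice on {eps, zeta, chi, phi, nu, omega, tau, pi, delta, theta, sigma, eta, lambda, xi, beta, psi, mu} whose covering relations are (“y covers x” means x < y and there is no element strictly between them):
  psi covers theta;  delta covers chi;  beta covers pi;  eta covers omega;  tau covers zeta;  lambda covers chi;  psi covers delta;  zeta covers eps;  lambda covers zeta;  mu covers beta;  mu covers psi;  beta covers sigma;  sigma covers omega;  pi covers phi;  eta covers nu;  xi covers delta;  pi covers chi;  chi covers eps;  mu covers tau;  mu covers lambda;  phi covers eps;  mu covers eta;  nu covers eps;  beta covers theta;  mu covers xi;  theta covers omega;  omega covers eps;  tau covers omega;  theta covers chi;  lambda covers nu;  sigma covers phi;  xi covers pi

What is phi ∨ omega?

sigma

Common upper bounds of {phi, omega}: beta, mu, sigma.
The least among these is sigma.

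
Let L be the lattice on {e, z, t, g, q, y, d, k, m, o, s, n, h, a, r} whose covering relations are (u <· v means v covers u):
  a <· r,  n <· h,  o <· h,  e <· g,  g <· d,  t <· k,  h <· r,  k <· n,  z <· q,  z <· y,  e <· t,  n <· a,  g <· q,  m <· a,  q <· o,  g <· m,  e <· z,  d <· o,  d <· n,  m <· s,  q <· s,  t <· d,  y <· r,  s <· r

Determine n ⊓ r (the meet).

Common lower bounds of {n, r}: d, e, g, k, n, t.
The greatest among these is n.

n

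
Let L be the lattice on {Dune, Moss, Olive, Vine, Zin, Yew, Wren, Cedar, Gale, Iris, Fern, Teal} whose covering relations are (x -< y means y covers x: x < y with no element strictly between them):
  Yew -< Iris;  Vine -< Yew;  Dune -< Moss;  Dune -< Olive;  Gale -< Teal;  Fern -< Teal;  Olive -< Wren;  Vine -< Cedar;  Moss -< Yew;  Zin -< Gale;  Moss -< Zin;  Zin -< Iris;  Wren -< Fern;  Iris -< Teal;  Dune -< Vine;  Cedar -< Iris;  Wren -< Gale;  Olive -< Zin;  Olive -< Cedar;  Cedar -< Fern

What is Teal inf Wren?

Wren

Common lower bounds of {Teal, Wren}: Dune, Olive, Wren.
The greatest among these is Wren.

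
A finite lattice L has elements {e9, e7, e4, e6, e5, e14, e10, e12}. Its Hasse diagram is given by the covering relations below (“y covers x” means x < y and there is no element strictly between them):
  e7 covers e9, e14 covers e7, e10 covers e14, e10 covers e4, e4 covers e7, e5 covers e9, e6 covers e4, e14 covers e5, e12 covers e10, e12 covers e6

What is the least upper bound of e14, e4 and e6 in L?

Common upper bounds of {e14, e4, e6}: e12.
The least among these is e12.

e12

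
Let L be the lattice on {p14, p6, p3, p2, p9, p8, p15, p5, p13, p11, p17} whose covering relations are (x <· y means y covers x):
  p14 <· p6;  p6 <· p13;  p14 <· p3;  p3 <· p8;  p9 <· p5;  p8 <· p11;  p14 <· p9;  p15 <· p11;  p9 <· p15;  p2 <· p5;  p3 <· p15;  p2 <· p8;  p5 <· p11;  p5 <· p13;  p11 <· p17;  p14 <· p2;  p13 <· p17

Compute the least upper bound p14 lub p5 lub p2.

p5

Common upper bounds of {p14, p5, p2}: p11, p13, p17, p5.
The least among these is p5.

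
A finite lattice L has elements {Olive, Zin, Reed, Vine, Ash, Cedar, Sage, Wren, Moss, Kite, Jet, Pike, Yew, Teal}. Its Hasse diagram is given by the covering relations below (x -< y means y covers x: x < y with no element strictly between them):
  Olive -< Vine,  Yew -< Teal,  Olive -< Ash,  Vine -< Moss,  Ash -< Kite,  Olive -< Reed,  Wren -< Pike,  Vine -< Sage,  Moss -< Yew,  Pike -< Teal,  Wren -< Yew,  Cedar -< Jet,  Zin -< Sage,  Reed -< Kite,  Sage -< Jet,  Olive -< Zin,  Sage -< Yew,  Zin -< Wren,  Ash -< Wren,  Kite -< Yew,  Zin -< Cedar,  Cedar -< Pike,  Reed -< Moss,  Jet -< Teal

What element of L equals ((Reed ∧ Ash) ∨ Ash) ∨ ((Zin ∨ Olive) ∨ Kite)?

Yew

Reed ∧ Ash = Olive
Olive ∨ Ash = Ash
Zin ∨ Olive = Zin
Zin ∨ Kite = Yew
Ash ∨ Yew = Yew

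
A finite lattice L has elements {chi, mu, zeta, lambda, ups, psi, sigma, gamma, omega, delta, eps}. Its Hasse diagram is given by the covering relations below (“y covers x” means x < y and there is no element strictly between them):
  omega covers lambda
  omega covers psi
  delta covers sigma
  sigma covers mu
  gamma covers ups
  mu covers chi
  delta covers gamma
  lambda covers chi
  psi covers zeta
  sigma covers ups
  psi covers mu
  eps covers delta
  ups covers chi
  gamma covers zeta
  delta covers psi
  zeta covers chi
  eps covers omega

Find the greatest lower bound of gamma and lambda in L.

chi

Common lower bounds of {gamma, lambda}: chi.
The greatest among these is chi.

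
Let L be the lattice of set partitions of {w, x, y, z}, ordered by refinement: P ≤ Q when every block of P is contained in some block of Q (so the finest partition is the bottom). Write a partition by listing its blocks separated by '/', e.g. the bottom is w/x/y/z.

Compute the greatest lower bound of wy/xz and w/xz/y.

Common lower bounds of {wy/xz, w/xz/y}: w/x/y/z, w/xz/y.
The greatest among these is w/xz/y.

w/xz/y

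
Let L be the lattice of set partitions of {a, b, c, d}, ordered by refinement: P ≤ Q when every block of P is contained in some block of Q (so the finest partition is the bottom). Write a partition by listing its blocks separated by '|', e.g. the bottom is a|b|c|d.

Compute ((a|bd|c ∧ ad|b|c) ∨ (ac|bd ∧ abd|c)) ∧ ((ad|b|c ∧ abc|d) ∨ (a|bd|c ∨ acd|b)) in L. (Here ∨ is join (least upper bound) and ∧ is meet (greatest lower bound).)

a|bd|c

a|bd|c ∧ ad|b|c = a|b|c|d
ac|bd ∧ abd|c = a|bd|c
a|b|c|d ∨ a|bd|c = a|bd|c
ad|b|c ∧ abc|d = a|b|c|d
a|bd|c ∨ acd|b = abcd
a|b|c|d ∨ abcd = abcd
a|bd|c ∧ abcd = a|bd|c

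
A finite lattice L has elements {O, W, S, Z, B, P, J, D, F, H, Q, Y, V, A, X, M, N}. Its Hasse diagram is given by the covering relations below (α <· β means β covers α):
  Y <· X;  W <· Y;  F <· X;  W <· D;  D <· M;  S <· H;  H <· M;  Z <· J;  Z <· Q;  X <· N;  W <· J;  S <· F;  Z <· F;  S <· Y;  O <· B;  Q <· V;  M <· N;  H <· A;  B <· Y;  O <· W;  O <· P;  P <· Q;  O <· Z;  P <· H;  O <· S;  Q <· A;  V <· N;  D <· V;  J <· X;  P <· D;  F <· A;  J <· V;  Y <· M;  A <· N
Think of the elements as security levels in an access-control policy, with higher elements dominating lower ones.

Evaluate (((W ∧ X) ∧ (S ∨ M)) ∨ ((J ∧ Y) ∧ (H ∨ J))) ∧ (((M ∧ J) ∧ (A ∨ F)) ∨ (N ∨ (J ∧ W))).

W

W ∧ X = W
S ∨ M = M
W ∧ M = W
J ∧ Y = W
H ∨ J = N
W ∧ N = W
W ∨ W = W
M ∧ J = W
A ∨ F = A
W ∧ A = O
J ∧ W = W
N ∨ W = N
O ∨ N = N
W ∧ N = W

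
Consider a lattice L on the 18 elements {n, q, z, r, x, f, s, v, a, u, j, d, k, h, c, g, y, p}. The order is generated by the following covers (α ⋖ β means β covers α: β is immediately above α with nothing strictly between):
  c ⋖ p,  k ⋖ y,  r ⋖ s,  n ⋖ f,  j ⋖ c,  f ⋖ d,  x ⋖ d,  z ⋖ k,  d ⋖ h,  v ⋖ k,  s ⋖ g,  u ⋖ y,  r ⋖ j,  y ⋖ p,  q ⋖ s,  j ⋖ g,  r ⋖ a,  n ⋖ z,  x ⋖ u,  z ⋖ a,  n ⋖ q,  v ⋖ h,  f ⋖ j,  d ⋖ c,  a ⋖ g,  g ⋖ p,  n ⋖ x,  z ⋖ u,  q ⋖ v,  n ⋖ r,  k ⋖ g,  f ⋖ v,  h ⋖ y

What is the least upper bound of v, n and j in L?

g

Common upper bounds of {v, n, j}: g, p.
The least among these is g.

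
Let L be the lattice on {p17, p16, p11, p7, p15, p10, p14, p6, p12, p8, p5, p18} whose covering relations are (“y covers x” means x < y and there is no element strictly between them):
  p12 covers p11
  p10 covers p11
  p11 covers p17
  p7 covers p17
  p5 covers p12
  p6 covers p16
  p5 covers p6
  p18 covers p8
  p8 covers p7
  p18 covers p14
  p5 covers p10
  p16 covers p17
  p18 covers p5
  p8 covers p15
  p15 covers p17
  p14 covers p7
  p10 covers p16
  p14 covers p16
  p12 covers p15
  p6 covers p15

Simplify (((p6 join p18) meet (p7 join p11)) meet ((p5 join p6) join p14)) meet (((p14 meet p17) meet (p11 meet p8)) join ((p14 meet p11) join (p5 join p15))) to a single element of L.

p5

p6 ∨ p18 = p18
p7 ∨ p11 = p18
p18 ∧ p18 = p18
p5 ∨ p6 = p5
p5 ∨ p14 = p18
p18 ∧ p18 = p18
p14 ∧ p17 = p17
p11 ∧ p8 = p17
p17 ∧ p17 = p17
p14 ∧ p11 = p17
p5 ∨ p15 = p5
p17 ∨ p5 = p5
p17 ∨ p5 = p5
p18 ∧ p5 = p5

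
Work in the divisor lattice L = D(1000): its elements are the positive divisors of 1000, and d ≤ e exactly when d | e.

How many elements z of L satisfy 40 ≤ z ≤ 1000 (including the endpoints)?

The interval [40, 1000] = {1000, 200, 40}, which has 3 elements.

3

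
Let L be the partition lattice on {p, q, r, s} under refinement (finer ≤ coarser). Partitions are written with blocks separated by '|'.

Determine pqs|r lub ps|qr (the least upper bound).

pqrs

The join of pqs|r and ps|qr merges any blocks that overlap across the partitions, giving pqrs.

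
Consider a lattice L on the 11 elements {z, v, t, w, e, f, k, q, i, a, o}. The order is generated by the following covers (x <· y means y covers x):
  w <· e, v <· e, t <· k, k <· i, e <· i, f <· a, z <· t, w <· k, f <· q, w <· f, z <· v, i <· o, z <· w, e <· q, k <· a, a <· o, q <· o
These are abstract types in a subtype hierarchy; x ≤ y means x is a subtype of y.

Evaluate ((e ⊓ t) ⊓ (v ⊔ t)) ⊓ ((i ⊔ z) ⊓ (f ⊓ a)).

z

e ∧ t = z
v ∨ t = i
z ∧ i = z
i ∨ z = i
f ∧ a = f
i ∧ f = w
z ∧ w = z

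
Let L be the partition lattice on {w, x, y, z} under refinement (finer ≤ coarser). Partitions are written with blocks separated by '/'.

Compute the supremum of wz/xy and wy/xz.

wxyz

The join of wz/xy and wy/xz merges any blocks that overlap across the partitions, giving wxyz.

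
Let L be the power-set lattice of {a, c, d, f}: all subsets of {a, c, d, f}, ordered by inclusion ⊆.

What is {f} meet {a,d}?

{}

Common lower bounds of {{f}, {a,d}}: {}.
The greatest among these is {}.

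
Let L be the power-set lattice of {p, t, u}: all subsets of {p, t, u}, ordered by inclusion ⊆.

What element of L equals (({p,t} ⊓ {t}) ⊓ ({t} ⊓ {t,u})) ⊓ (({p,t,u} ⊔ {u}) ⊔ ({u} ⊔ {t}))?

{p,t} ∧ {t} = {t}
{t} ∧ {t,u} = {t}
{t} ∧ {t} = {t}
{p,t,u} ∨ {u} = {p,t,u}
{u} ∨ {t} = {t,u}
{p,t,u} ∨ {t,u} = {p,t,u}
{t} ∧ {p,t,u} = {t}

{t}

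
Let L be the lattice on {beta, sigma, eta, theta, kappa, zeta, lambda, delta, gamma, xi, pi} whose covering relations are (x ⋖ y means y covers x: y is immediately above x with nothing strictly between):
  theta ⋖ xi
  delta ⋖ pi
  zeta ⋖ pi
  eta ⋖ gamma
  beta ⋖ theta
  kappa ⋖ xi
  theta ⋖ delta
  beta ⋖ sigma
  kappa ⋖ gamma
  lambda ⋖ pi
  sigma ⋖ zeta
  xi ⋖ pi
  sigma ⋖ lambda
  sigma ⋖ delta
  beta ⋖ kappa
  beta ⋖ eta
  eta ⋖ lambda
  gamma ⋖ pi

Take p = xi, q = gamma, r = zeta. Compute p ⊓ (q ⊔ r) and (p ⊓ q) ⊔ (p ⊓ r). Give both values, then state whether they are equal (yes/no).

q ⊔ r = pi, so p ⊓ (q ⊔ r) = xi ⊓ pi = xi.
p ⊓ q = kappa and p ⊓ r = beta, so (p ⊓ q) ⊔ (p ⊓ r) = kappa ⊔ beta = kappa.
Equal: no.

xi; kappa; no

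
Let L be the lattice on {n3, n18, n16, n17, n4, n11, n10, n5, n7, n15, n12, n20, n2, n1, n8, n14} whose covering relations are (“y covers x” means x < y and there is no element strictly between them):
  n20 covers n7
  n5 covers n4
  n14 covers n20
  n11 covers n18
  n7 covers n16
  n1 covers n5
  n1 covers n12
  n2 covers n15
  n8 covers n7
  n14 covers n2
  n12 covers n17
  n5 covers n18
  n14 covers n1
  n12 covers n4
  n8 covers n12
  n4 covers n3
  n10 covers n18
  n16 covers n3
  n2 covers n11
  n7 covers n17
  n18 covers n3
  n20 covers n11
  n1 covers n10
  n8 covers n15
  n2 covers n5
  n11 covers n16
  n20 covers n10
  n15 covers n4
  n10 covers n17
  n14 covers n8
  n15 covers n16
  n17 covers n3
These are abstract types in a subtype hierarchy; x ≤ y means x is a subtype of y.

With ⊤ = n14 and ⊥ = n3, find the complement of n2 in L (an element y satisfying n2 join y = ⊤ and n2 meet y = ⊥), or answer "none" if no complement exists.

n17

Need y with n2 ∨ y = n14 and n2 ∧ y = n3.
Checking each element gives: n17.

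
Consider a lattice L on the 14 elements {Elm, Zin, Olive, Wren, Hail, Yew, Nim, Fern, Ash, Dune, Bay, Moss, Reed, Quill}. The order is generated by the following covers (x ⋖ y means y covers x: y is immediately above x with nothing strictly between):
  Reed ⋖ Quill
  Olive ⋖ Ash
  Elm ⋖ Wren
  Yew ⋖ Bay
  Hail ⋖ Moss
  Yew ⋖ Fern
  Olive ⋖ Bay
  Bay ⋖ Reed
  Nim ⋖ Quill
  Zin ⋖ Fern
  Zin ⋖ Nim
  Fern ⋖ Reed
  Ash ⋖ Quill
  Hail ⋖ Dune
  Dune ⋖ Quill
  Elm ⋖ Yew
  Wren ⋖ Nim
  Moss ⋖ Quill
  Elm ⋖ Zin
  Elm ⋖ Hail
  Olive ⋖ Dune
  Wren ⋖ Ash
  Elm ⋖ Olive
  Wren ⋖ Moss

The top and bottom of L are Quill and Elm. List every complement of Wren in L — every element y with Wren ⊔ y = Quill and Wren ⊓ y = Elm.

Bay, Dune, Fern, Reed, Yew

Need y with Wren ∨ y = Quill and Wren ∧ y = Elm.
Checking each element gives: Bay, Dune, Fern, Reed, Yew.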